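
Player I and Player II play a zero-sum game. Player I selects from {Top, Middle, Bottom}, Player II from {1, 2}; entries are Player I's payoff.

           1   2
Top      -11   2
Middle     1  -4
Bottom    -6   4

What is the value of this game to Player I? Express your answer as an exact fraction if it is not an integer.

Row minima: Top → -11, Middle → -4, Bottom → -6; maximin = -4.
Column maxima: 1 → 1, 2 → 4; minimax = 1.
-4 ≠ 1, so there is no saddle point; optimal play is mixed.
Top is strictly dominated by Bottom, so Player I never plays it.
On the remaining 2×2 (Middle, Bottom vs 1, 2):
Let Player I play Middle with probability p. Expected payoff against 1: 1p + (-6)(1−p) = 7p − 6; against 2: (-4)p + 4(1−p) = −8p + 4.
Setting these equal: 7p − 6 = −8p + 4 ⇒ 15p = 10 ⇒ p = 2/3, and the value is (7)·(2/3) − 6 = -4/3.
For Player II: with q = P(1), equating Middle's and Bottom's payoffs gives 5q − 4 = −10q + 4 ⇒ q = 8/15.

-4/3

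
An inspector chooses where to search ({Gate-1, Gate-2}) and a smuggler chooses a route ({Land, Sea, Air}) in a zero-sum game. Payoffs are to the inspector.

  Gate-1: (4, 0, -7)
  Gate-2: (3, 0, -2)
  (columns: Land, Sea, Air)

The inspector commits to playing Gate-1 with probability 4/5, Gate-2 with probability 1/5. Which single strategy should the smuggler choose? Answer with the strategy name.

Air

If the smuggler plays Land, the inspector's expected payoff is (4/5)·4 + (1/5)·3 = 19/5.
If the smuggler plays Sea, the inspector's expected payoff is (4/5)·0 + (1/5)·0 = 0.
If the smuggler plays Air, the inspector's expected payoff is (4/5)·(-7) + (1/5)·(-2) = -6.
The smuggler minimizes the inspector's payoff; the smallest is -6, so the best response is Air.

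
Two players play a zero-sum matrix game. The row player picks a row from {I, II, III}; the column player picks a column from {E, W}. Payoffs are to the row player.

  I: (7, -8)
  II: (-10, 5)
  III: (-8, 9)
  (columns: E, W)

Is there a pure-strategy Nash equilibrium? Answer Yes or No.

No

Row minima: I → -8, II → -10, III → -8; maximin = -8.
Column maxima: E → 7, W → 9; minimax = 7.
-8 ≠ 7, so no pure-strategy equilibrium exists.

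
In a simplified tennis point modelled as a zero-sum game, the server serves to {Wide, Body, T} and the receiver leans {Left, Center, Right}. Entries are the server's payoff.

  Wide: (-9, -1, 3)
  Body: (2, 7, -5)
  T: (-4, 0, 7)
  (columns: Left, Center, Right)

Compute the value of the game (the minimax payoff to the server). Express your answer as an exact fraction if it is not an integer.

-1/3

Row minima: Wide → -9, Body → -5, T → -4; maximin = -4.
Column maxima: Left → 2, Center → 7, Right → 7; minimax = 2.
-4 ≠ 2, so there is no saddle point; optimal play is mixed.
Wide is strictly dominated by T, so the server never plays it.
Center is strictly dominated by Left (it gives the server strictly more in every row), so the receiver never plays it.
On the remaining 2×2 (Body, T vs Left, Right):
Let the server play Body with probability p. Expected payoff against Left: 2p + (-4)(1−p) = 6p − 4; against Right: (-5)p + 7(1−p) = −12p + 7.
Setting these equal: 6p − 4 = −12p + 7 ⇒ 18p = 11 ⇒ p = 11/18, and the value is (6)·(11/18) − 4 = -1/3.
For the receiver: with q = P(Left), equating Body's and T's payoffs gives 7q − 5 = −11q + 7 ⇒ q = 2/3.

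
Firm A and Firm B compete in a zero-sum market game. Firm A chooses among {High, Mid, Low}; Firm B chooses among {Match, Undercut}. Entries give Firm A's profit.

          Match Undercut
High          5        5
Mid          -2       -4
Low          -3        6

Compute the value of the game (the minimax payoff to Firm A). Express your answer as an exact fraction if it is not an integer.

5

Row minima: High → 5, Mid → -4, Low → -3; maximin = 5.
Column maxima: Match → 5, Undercut → 6; minimax = 5.
Since maximin = minimax = 5, there is a saddle point and the value is 5.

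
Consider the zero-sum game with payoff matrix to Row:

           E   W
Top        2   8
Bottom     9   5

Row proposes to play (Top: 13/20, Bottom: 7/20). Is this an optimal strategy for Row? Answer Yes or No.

No

Against E this mix gives (13/20)·2 + (7/20)·9 = 89/20.
Against W this mix gives (13/20)·8 + (7/20)·5 = 139/20.
Column will play E, holding Row to 89/20. Shifting weight toward the row that does better against E would raise this floor (the equalizing mix achieves 31/5 against both E and W), so the proposed strategy is not optimal.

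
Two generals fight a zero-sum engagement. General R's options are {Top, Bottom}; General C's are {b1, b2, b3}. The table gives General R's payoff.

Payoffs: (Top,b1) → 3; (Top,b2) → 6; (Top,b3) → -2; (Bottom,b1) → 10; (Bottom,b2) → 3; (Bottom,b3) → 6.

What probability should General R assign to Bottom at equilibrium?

Row minima: Top → -2, Bottom → 3; maximin = 3.
Column maxima: b1 → 10, b2 → 6, b3 → 6; minimax = 6.
3 ≠ 6, so there is no saddle point; optimal play is mixed.
b1 is strictly dominated by b3 (it gives General R strictly more in every row), so General C never plays it.
On the remaining 2×2 (Top, Bottom vs b2, b3):
Let General R play Top with probability p. Expected payoff against b2: 6p + 3(1−p) = 3p + 3; against b3: (-2)p + 6(1−p) = −8p + 6.
Setting these equal: 3p + 3 = −8p + 6 ⇒ 11p = 3 ⇒ p = 3/11, and the value is (3)·(3/11) + 3 = 42/11.
For General C: with q = P(b2), equating Top's and Bottom's payoffs gives 8q − 2 = −3q + 6 ⇒ q = 8/11.

8/11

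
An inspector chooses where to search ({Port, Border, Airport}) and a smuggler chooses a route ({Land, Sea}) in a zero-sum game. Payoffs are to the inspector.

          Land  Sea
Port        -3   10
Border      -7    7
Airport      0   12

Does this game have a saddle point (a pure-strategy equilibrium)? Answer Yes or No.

Yes

Row minima: Port → -3, Border → -7, Airport → 0; maximin = 0.
Column maxima: Land → 0, Sea → 12; minimax = 0.
maximin = minimax = 0, so a saddle point exists.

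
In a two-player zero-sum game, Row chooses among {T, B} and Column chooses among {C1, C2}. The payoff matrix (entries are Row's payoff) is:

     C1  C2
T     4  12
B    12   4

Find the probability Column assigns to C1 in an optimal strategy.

1/2

Row minima: T → 4, B → 4; maximin = 4.
Column maxima: C1 → 12, C2 → 12; minimax = 12.
4 ≠ 12, so there is no saddle point; optimal play is mixed.
Let Row play T with probability p. Expected payoff against C1: 4p + 12(1−p) = −8p + 12; against C2: 12p + 4(1−p) = 8p + 4.
Setting these equal: −8p + 12 = 8p + 4 ⇒ −16p = -8 ⇒ p = 1/2, and the value is (-8)·(1/2) + 12 = 8.
For Column: with q = P(C1), equating T's and B's payoffs gives −8q + 12 = 8q + 4 ⇒ q = 1/2.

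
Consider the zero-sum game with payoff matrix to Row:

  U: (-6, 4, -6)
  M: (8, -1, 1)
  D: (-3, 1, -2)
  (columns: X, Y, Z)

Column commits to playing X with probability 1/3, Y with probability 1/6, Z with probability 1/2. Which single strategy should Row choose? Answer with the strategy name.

M

Expected payoff of U: (1/3)·(-6) + (1/6)·4 + (1/2)·(-6) = -13/3.
Expected payoff of M: (1/3)·8 + (1/6)·(-1) + (1/2)·1 = 3.
Expected payoff of D: (1/3)·(-3) + (1/6)·1 + (1/2)·(-2) = -11/6.
The largest is 3, so Row's best response is M.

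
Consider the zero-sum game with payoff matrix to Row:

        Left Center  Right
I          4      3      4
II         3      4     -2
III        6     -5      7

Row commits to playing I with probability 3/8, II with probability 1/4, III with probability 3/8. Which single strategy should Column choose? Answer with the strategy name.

Center

If Column plays Left, Row's expected payoff is (3/8)·4 + (1/4)·3 + (3/8)·6 = 9/2.
If Column plays Center, Row's expected payoff is (3/8)·3 + (1/4)·4 + (3/8)·(-5) = 1/4.
If Column plays Right, Row's expected payoff is (3/8)·4 + (1/4)·(-2) + (3/8)·7 = 29/8.
Column minimizes Row's payoff; the smallest is 1/4, so the best response is Center.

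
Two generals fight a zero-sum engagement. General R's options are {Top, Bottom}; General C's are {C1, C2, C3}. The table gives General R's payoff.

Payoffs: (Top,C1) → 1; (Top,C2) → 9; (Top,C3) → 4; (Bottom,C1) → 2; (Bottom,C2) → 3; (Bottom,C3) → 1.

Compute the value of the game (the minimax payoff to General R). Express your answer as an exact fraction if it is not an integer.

Row minima: Top → 1, Bottom → 1; maximin = 1.
Column maxima: C1 → 2, C2 → 9, C3 → 4; minimax = 2.
1 ≠ 2, so there is no saddle point; optimal play is mixed.
C2 is strictly dominated by C1 (it gives General R strictly more in every row), so General C never plays it.
On the remaining 2×2 (Top, Bottom vs C1, C3):
Let General R play Top with probability p. Expected payoff against C1: 1p + 2(1−p) = −p + 2; against C3: 4p + 1(1−p) = 3p + 1.
Setting these equal: −p + 2 = 3p + 1 ⇒ −4p = -1 ⇒ p = 1/4, and the value is (-1)·(1/4) + 2 = 7/4.
For General C: with q = P(C1), equating Top's and Bottom's payoffs gives −3q + 4 = q + 1 ⇒ q = 3/4.

7/4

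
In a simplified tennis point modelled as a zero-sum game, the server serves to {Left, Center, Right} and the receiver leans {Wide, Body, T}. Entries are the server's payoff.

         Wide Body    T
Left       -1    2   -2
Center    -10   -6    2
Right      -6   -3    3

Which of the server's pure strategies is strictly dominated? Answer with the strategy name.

Right gives a strictly higher payoff than Center against every column: -6 > -10, -3 > -6, 3 > 2.
So Center is strictly dominated and the server never plays it.

Center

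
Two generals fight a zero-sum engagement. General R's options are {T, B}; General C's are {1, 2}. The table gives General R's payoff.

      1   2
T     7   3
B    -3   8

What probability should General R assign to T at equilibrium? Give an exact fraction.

11/15

Row minima: T → 3, B → -3; maximin = 3.
Column maxima: 1 → 7, 2 → 8; minimax = 7.
3 ≠ 7, so there is no saddle point; optimal play is mixed.
Let General R play T with probability p. Expected payoff against 1: 7p + (-3)(1−p) = 10p − 3; against 2: 3p + 8(1−p) = −5p + 8.
Setting these equal: 10p − 3 = −5p + 8 ⇒ 15p = 11 ⇒ p = 11/15, and the value is (10)·(11/15) − 3 = 13/3.
For General C: with q = P(1), equating T's and B's payoffs gives 4q + 3 = −11q + 8 ⇒ q = 1/3.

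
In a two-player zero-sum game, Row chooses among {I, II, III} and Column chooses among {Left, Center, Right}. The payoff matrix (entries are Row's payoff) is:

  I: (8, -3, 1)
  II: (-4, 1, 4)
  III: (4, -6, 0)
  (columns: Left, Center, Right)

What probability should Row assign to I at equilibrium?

5/16

Row minima: I → -3, II → -4, III → -6; maximin = -3.
Column maxima: Left → 8, Center → 1, Right → 4; minimax = 1.
-3 ≠ 1, so there is no saddle point; optimal play is mixed.
III is strictly dominated by I, so Row never plays it.
Right is strictly dominated by Center (it gives Row strictly more in every row), so Column never plays it.
On the remaining 2×2 (I, II vs Left, Center):
Let Row play I with probability p. Expected payoff against Left: 8p + (-4)(1−p) = 12p − 4; against Center: (-3)p + 1(1−p) = −4p + 1.
Setting these equal: 12p − 4 = −4p + 1 ⇒ 16p = 5 ⇒ p = 5/16, and the value is (12)·(5/16) − 4 = -1/4.
For Column: with q = P(Left), equating I's and II's payoffs gives 11q − 3 = −5q + 1 ⇒ q = 1/4.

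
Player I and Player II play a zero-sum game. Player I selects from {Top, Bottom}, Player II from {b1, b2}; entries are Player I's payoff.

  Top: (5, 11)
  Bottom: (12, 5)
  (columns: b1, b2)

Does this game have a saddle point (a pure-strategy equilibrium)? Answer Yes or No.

No

Row minima: Top → 5, Bottom → 5; maximin = 5.
Column maxima: b1 → 12, b2 → 11; minimax = 11.
5 ≠ 11, so no pure-strategy equilibrium exists.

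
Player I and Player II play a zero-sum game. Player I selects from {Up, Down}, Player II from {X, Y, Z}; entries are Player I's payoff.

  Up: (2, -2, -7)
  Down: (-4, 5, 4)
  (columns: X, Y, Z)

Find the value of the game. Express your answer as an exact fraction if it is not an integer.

-20/17

Row minima: Up → -7, Down → -4; maximin = -4.
Column maxima: X → 2, Y → 5, Z → 4; minimax = 2.
-4 ≠ 2, so there is no saddle point; optimal play is mixed.
Y is strictly dominated by Z (it gives Player I strictly more in every row), so Player II never plays it.
On the remaining 2×2 (Up, Down vs X, Z):
Let Player I play Up with probability p. Expected payoff against X: 2p + (-4)(1−p) = 6p − 4; against Z: (-7)p + 4(1−p) = −11p + 4.
Setting these equal: 6p − 4 = −11p + 4 ⇒ 17p = 8 ⇒ p = 8/17, and the value is (6)·(8/17) − 4 = -20/17.
For Player II: with q = P(X), equating Up's and Down's payoffs gives 9q − 7 = −8q + 4 ⇒ q = 11/17.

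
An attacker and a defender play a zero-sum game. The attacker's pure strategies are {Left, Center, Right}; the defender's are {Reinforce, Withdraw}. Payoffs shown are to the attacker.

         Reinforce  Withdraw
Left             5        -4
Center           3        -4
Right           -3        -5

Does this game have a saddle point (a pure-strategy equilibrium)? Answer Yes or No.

Row minima: Left → -4, Center → -4, Right → -5; maximin = -4.
Column maxima: Reinforce → 5, Withdraw → -4; minimax = -4.
maximin = minimax = -4, so a saddle point exists.

Yes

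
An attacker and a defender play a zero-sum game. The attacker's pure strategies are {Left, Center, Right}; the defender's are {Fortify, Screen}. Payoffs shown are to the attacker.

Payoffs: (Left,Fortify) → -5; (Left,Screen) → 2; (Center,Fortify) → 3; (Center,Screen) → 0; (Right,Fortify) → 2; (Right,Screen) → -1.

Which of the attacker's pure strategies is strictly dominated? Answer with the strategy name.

Right

Center gives a strictly higher payoff than Right against every column: 3 > 2, 0 > -1.
So Right is strictly dominated and the attacker never plays it.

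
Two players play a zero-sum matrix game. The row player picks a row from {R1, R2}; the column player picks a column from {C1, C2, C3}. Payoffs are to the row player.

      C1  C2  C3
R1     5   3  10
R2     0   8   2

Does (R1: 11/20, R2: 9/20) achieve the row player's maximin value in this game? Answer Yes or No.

No

Against C1 this mix gives (11/20)·5 + (9/20)·0 = 11/4.
Against C2 this mix gives (11/20)·3 + (9/20)·8 = 21/4.
Against C3 this mix gives (11/20)·10 + (9/20)·2 = 32/5.
The column player will play C1, holding the row player to 11/4. Shifting weight toward the row that does better against C1 would raise this floor (the equalizing mix achieves 4 against both C1 and C2), so the proposed strategy is not optimal.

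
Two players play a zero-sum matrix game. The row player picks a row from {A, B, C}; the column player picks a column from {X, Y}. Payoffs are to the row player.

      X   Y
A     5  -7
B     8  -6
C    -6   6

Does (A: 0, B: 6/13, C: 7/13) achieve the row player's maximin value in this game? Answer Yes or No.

Against X this mix gives (6/13)·8 + (7/13)·(-6) = 6/13.
Against Y this mix gives (6/13)·(-6) + (7/13)·6 = 6/13.
All of the column player's active replies (X, Y) yield 6/13, and no column does worse for the row player. The mix makes the column player indifferent and guarantees 6/13, so it is optimal.

Yes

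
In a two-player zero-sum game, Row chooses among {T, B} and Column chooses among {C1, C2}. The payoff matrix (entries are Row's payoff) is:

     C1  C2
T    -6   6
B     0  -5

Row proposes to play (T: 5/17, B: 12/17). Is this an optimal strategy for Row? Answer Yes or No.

Yes

Against C1 this mix gives (5/17)·(-6) + (12/17)·0 = -30/17.
Against C2 this mix gives (5/17)·6 + (12/17)·(-5) = -30/17.
All of Column's active replies (C1, C2) yield -30/17, and no column does worse for Row. The mix makes Column indifferent and guarantees -30/17, so it is optimal.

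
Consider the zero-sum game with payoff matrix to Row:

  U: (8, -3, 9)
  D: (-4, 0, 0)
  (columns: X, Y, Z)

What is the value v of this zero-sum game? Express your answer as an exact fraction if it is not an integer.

-4/5

Row minima: U → -3, D → -4; maximin = -3.
Column maxima: X → 8, Y → 0, Z → 9; minimax = 0.
-3 ≠ 0, so there is no saddle point; optimal play is mixed.
Z is strictly dominated by X (it gives Row strictly more in every row), so Column never plays it.
On the remaining 2×2 (U, D vs X, Y):
Let Row play U with probability p. Expected payoff against X: 8p + (-4)(1−p) = 12p − 4; against Y: (-3)p + 0(1−p) = −3p.
Setting these equal: 12p − 4 = −3p ⇒ 15p = 4 ⇒ p = 4/15, and the value is (12)·(4/15) − 4 = -4/5.
For Column: with q = P(X), equating U's and D's payoffs gives 11q − 3 = −4q ⇒ q = 1/5.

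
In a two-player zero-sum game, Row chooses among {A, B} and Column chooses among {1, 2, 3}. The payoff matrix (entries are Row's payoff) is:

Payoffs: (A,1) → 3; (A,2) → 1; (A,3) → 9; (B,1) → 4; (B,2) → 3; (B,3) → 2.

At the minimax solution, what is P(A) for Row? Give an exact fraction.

1/9

Row minima: A → 1, B → 2; maximin = 2.
Column maxima: 1 → 4, 2 → 3, 3 → 9; minimax = 3.
2 ≠ 3, so there is no saddle point; optimal play is mixed.
1 is strictly dominated by 2 (it gives Row strictly more in every row), so Column never plays it.
On the remaining 2×2 (A, B vs 2, 3):
Let Row play A with probability p. Expected payoff against 2: 1p + 3(1−p) = −2p + 3; against 3: 9p + 2(1−p) = 7p + 2.
Setting these equal: −2p + 3 = 7p + 2 ⇒ −9p = -1 ⇒ p = 1/9, and the value is (-2)·(1/9) + 3 = 25/9.
For Column: with q = P(2), equating A's and B's payoffs gives −8q + 9 = q + 2 ⇒ q = 7/9.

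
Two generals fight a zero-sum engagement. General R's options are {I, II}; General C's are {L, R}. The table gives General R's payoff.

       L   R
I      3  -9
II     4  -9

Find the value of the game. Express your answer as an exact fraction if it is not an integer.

-9

Row minima: I → -9, II → -9; maximin = -9.
Column maxima: L → 4, R → -9; minimax = -9.
Since maximin = minimax = -9, there is a saddle point and the value is -9.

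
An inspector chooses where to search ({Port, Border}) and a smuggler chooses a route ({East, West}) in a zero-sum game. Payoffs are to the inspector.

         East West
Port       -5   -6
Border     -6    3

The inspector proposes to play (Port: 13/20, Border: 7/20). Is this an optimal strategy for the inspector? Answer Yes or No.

Against East this mix gives (13/20)·(-5) + (7/20)·(-6) = -107/20.
Against West this mix gives (13/20)·(-6) + (7/20)·3 = -57/20.
The smuggler will play East, holding the inspector to -107/20. Shifting weight toward the row that does better against East would raise this floor (the equalizing mix achieves -51/10 against both East and West), so the proposed strategy is not optimal.

No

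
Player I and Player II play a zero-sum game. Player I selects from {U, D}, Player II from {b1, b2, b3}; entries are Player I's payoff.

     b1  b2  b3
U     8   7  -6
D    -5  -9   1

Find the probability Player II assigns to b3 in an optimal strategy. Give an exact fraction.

Row minima: U → -6, D → -9; maximin = -6.
Column maxima: b1 → 8, b2 → 7, b3 → 1; minimax = 1.
-6 ≠ 1, so there is no saddle point; optimal play is mixed.
b1 is strictly dominated by b2 (it gives Player I strictly more in every row), so Player II never plays it.
On the remaining 2×2 (U, D vs b2, b3):
Let Player I play U with probability p. Expected payoff against b2: 7p + (-9)(1−p) = 16p − 9; against b3: (-6)p + 1(1−p) = −7p + 1.
Setting these equal: 16p − 9 = −7p + 1 ⇒ 23p = 10 ⇒ p = 10/23, and the value is (16)·(10/23) − 9 = -47/23.
For Player II: with q = P(b2), equating U's and D's payoffs gives 13q − 6 = −10q + 1 ⇒ q = 7/23.

16/23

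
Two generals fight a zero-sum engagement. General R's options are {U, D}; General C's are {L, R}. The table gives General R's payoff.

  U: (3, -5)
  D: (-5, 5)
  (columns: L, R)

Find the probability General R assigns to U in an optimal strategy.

5/9

Row minima: U → -5, D → -5; maximin = -5.
Column maxima: L → 3, R → 5; minimax = 3.
-5 ≠ 3, so there is no saddle point; optimal play is mixed.
Let General R play U with probability p. Expected payoff against L: 3p + (-5)(1−p) = 8p − 5; against R: (-5)p + 5(1−p) = −10p + 5.
Setting these equal: 8p − 5 = −10p + 5 ⇒ 18p = 10 ⇒ p = 5/9, and the value is (8)·(5/9) − 5 = -5/9.
For General C: with q = P(L), equating U's and D's payoffs gives 8q − 5 = −10q + 5 ⇒ q = 5/9.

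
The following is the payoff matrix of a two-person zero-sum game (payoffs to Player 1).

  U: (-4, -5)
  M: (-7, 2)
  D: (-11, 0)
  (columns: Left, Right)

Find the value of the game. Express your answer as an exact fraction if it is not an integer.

Row minima: U → -5, M → -7, D → -11; maximin = -5.
Column maxima: Left → -4, Right → 2; minimax = -4.
-5 ≠ -4, so there is no saddle point; optimal play is mixed.
D is strictly dominated by M, so Player 1 never plays it.
On the remaining 2×2 (U, M vs Left, Right):
Let Player 1 play U with probability p. Expected payoff against Left: (-4)p + (-7)(1−p) = 3p − 7; against Right: (-5)p + 2(1−p) = −7p + 2.
Setting these equal: 3p − 7 = −7p + 2 ⇒ 10p = 9 ⇒ p = 9/10, and the value is (3)·(9/10) − 7 = -43/10.
For Player 2: with q = P(Left), equating U's and M's payoffs gives q − 5 = −9q + 2 ⇒ q = 7/10.

-43/10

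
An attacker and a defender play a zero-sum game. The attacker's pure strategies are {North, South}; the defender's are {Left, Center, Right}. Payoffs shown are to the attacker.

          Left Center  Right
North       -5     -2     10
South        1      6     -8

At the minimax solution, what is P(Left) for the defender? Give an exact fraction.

Row minima: North → -5, South → -8; maximin = -5.
Column maxima: Left → 1, Center → 6, Right → 10; minimax = 1.
-5 ≠ 1, so there is no saddle point; optimal play is mixed.
Center is strictly dominated by Left (it gives the attacker strictly more in every row), so the defender never plays it.
On the remaining 2×2 (North, South vs Left, Right):
Let the attacker play North with probability p. Expected payoff against Left: (-5)p + 1(1−p) = −6p + 1; against Right: 10p + (-8)(1−p) = 18p − 8.
Setting these equal: −6p + 1 = 18p − 8 ⇒ −24p = -9 ⇒ p = 3/8, and the value is (-6)·(3/8) + 1 = -5/4.
For the defender: with q = P(Left), equating North's and South's payoffs gives −15q + 10 = 9q − 8 ⇒ q = 3/4.

3/4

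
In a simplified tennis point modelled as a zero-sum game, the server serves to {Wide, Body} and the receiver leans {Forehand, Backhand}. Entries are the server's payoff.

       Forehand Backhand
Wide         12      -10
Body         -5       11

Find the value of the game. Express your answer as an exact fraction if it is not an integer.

Row minima: Wide → -10, Body → -5; maximin = -5.
Column maxima: Forehand → 12, Backhand → 11; minimax = 11.
-5 ≠ 11, so there is no saddle point; optimal play is mixed.
Let the server play Wide with probability p. Expected payoff against Forehand: 12p + (-5)(1−p) = 17p − 5; against Backhand: (-10)p + 11(1−p) = −21p + 11.
Setting these equal: 17p − 5 = −21p + 11 ⇒ 38p = 16 ⇒ p = 8/19, and the value is (17)·(8/19) − 5 = 41/19.
For the receiver: with q = P(Forehand), equating Wide's and Body's payoffs gives 22q − 10 = −16q + 11 ⇒ q = 21/38.

41/19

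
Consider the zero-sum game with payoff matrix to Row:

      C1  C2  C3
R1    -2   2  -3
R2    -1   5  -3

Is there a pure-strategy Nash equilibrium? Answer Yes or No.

Yes

Row minima: R1 → -3, R2 → -3; maximin = -3.
Column maxima: C1 → -1, C2 → 5, C3 → -3; minimax = -3.
maximin = minimax = -3, so a saddle point exists.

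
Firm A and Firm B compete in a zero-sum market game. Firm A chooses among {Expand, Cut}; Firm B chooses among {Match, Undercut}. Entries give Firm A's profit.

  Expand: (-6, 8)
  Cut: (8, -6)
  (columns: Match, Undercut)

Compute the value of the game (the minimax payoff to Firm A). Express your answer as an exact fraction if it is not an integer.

1

Row minima: Expand → -6, Cut → -6; maximin = -6.
Column maxima: Match → 8, Undercut → 8; minimax = 8.
-6 ≠ 8, so there is no saddle point; optimal play is mixed.
Let Firm A play Expand with probability p. Expected payoff against Match: (-6)p + 8(1−p) = −14p + 8; against Undercut: 8p + (-6)(1−p) = 14p − 6.
Setting these equal: −14p + 8 = 14p − 6 ⇒ −28p = -14 ⇒ p = 1/2, and the value is (-14)·(1/2) + 8 = 1.
For Firm B: with q = P(Match), equating Expand's and Cut's payoffs gives −14q + 8 = 14q − 6 ⇒ q = 1/2.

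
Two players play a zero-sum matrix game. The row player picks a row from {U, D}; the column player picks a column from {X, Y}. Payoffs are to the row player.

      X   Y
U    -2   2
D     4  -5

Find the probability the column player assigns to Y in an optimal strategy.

6/13

Row minima: U → -2, D → -5; maximin = -2.
Column maxima: X → 4, Y → 2; minimax = 2.
-2 ≠ 2, so there is no saddle point; optimal play is mixed.
Let the row player play U with probability p. Expected payoff against X: (-2)p + 4(1−p) = −6p + 4; against Y: 2p + (-5)(1−p) = 7p − 5.
Setting these equal: −6p + 4 = 7p − 5 ⇒ −13p = -9 ⇒ p = 9/13, and the value is (-6)·(9/13) + 4 = -2/13.
For the column player: with q = P(X), equating U's and D's payoffs gives −4q + 2 = 9q − 5 ⇒ q = 7/13.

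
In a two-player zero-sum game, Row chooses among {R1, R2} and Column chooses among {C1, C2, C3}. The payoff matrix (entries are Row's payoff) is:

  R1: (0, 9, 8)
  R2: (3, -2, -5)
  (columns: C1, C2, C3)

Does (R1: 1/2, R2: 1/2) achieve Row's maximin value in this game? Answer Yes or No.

Yes

Against C1 this mix gives (1/2)·0 + (1/2)·3 = 3/2.
Against C2 this mix gives (1/2)·9 + (1/2)·(-2) = 7/2.
Against C3 this mix gives (1/2)·8 + (1/2)·(-5) = 3/2.
All of Column's active replies (C1, C3) yield 3/2, and no column does worse for Row. The mix makes Column indifferent and guarantees 3/2, so it is optimal.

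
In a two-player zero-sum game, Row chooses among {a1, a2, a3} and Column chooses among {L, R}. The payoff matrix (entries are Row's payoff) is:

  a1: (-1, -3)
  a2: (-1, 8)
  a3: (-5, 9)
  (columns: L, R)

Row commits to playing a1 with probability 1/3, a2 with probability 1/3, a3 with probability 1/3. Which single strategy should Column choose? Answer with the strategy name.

L

If Column plays L, Row's expected payoff is (1/3)·(-1) + (1/3)·(-1) + (1/3)·(-5) = -7/3.
If Column plays R, Row's expected payoff is (1/3)·(-3) + (1/3)·8 + (1/3)·9 = 14/3.
Column minimizes Row's payoff; the smallest is -7/3, so the best response is L.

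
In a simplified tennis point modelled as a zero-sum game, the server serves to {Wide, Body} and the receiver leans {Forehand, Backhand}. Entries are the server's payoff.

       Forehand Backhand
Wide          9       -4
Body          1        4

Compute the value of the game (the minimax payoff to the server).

Row minima: Wide → -4, Body → 1; maximin = 1.
Column maxima: Forehand → 9, Backhand → 4; minimax = 4.
1 ≠ 4, so there is no saddle point; optimal play is mixed.
Let the server play Wide with probability p. Expected payoff against Forehand: 9p + 1(1−p) = 8p + 1; against Backhand: (-4)p + 4(1−p) = −8p + 4.
Setting these equal: 8p + 1 = −8p + 4 ⇒ 16p = 3 ⇒ p = 3/16, and the value is (8)·(3/16) + 1 = 5/2.
For the receiver: with q = P(Forehand), equating Wide's and Body's payoffs gives 13q − 4 = −3q + 4 ⇒ q = 1/2.

5/2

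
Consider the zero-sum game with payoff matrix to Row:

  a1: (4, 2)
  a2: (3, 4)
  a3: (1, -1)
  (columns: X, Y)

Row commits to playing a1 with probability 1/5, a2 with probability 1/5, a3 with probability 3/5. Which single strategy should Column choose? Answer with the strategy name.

If Column plays X, Row's expected payoff is (1/5)·4 + (1/5)·3 + (3/5)·1 = 2.
If Column plays Y, Row's expected payoff is (1/5)·2 + (1/5)·4 + (3/5)·(-1) = 3/5.
Column minimizes Row's payoff; the smallest is 3/5, so the best response is Y.

Y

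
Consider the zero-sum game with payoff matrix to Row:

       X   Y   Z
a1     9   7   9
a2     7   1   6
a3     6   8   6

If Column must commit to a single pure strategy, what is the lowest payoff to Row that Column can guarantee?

8

Column maxima: X → 9, Y → 8, Z → 9.
The smallest of these is 8.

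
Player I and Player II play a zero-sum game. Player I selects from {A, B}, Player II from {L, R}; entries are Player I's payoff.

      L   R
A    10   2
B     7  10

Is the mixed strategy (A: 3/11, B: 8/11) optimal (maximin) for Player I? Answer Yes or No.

Against L this mix gives (3/11)·10 + (8/11)·7 = 86/11.
Against R this mix gives (3/11)·2 + (8/11)·10 = 86/11.
All of Player II's active replies (L, R) yield 86/11, and no column does worse for Player I. The mix makes Player II indifferent and guarantees 86/11, so it is optimal.

Yes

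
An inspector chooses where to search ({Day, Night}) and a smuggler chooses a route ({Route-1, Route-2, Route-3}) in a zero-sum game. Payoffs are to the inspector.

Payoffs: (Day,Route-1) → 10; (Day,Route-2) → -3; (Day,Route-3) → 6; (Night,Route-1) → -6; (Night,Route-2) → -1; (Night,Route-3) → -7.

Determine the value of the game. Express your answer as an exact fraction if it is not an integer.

Row minima: Day → -3, Night → -7; maximin = -3.
Column maxima: Route-1 → 10, Route-2 → -1, Route-3 → 6; minimax = -1.
-3 ≠ -1, so there is no saddle point; optimal play is mixed.
Route-1 is strictly dominated by Route-3 (it gives the inspector strictly more in every row), so the smuggler never plays it.
On the remaining 2×2 (Day, Night vs Route-2, Route-3):
Let the inspector play Day with probability p. Expected payoff against Route-2: (-3)p + (-1)(1−p) = −2p − 1; against Route-3: 6p + (-7)(1−p) = 13p − 7.
Setting these equal: −2p − 1 = 13p − 7 ⇒ −15p = -6 ⇒ p = 2/5, and the value is (-2)·(2/5) − 1 = -9/5.
For the smuggler: with q = P(Route-2), equating Day's and Night's payoffs gives −9q + 6 = 6q − 7 ⇒ q = 13/15.

-9/5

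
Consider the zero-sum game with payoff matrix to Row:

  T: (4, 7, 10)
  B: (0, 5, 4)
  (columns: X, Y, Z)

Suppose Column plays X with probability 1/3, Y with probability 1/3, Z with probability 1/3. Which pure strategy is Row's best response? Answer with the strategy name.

Expected payoff of T: (1/3)·4 + (1/3)·7 + (1/3)·10 = 7.
Expected payoff of B: (1/3)·0 + (1/3)·5 + (1/3)·4 = 3.
The largest is 7, so Row's best response is T.

T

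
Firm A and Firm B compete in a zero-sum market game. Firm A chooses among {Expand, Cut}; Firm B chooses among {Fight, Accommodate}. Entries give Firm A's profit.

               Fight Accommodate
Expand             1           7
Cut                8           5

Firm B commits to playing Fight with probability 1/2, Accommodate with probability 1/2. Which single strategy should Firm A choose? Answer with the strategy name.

Cut

Expected payoff of Expand: (1/2)·1 + (1/2)·7 = 4.
Expected payoff of Cut: (1/2)·8 + (1/2)·5 = 13/2.
The largest is 13/2, so Firm A's best response is Cut.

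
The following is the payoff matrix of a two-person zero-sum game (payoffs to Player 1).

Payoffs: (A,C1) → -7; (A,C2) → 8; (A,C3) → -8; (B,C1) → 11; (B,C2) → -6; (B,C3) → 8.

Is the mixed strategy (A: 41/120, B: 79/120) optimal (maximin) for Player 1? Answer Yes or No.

Against C1 this mix gives (41/120)·(-7) + (79/120)·11 = 97/20.
Against C2 this mix gives (41/120)·8 + (79/120)·(-6) = -73/60.
Against C3 this mix gives (41/120)·(-8) + (79/120)·8 = 38/15.
Player 2 will play C2, holding Player 1 to -73/60. Shifting weight toward the row that does better against C2 would raise this floor (the equalizing mix achieves 8/15 against both C2 and C3), so the proposed strategy is not optimal.

No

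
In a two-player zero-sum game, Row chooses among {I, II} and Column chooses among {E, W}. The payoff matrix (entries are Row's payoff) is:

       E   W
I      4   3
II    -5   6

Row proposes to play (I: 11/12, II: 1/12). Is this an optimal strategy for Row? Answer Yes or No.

Against E this mix gives (11/12)·4 + (1/12)·(-5) = 13/4.
Against W this mix gives (11/12)·3 + (1/12)·6 = 13/4.
All of Column's active replies (E, W) yield 13/4, and no column does worse for Row. The mix makes Column indifferent and guarantees 13/4, so it is optimal.

Yes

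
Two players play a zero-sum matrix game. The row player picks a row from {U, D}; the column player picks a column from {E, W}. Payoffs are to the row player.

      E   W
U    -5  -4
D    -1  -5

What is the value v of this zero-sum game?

-21/5

Row minima: U → -5, D → -5; maximin = -5.
Column maxima: E → -1, W → -4; minimax = -4.
-5 ≠ -4, so there is no saddle point; optimal play is mixed.
Let the row player play U with probability p. Expected payoff against E: (-5)p + (-1)(1−p) = −4p − 1; against W: (-4)p + (-5)(1−p) = p − 5.
Setting these equal: −4p − 1 = p − 5 ⇒ −5p = -4 ⇒ p = 4/5, and the value is (-4)·(4/5) − 1 = -21/5.
For the column player: with q = P(E), equating U's and D's payoffs gives −q − 4 = 4q − 5 ⇒ q = 1/5.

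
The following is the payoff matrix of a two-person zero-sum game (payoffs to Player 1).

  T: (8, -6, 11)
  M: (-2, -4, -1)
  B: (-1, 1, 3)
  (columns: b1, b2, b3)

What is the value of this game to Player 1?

Row minima: T → -6, M → -4, B → -1; maximin = -1.
Column maxima: b1 → 8, b2 → 1, b3 → 11; minimax = 1.
-1 ≠ 1, so there is no saddle point; optimal play is mixed.
M is strictly dominated by B, so Player 1 never plays it.
b3 is strictly dominated by b1 (it gives Player 1 strictly more in every row), so Player 2 never plays it.
On the remaining 2×2 (T, B vs b1, b2):
Let Player 1 play T with probability p. Expected payoff against b1: 8p + (-1)(1−p) = 9p − 1; against b2: (-6)p + 1(1−p) = −7p + 1.
Setting these equal: 9p − 1 = −7p + 1 ⇒ 16p = 2 ⇒ p = 1/8, and the value is (9)·(1/8) − 1 = 1/8.
For Player 2: with q = P(b1), equating T's and B's payoffs gives 14q − 6 = −2q + 1 ⇒ q = 7/16.

1/8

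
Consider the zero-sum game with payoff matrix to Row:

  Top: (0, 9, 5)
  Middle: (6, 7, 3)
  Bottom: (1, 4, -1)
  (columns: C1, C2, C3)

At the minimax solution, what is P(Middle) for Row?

5/8

Row minima: Top → 0, Middle → 3, Bottom → -1; maximin = 3.
Column maxima: C1 → 6, C2 → 9, C3 → 5; minimax = 5.
3 ≠ 5, so there is no saddle point; optimal play is mixed.
Bottom is strictly dominated by Middle, so Row never plays it.
C2 is strictly dominated by C1 (it gives Row strictly more in every row), so Column never plays it.
On the remaining 2×2 (Top, Middle vs C1, C3):
Let Row play Top with probability p. Expected payoff against C1: 0p + 6(1−p) = −6p + 6; against C3: 5p + 3(1−p) = 2p + 3.
Setting these equal: −6p + 6 = 2p + 3 ⇒ −8p = -3 ⇒ p = 3/8, and the value is (-6)·(3/8) + 6 = 15/4.
For Column: with q = P(C1), equating Top's and Middle's payoffs gives −5q + 5 = 3q + 3 ⇒ q = 1/4.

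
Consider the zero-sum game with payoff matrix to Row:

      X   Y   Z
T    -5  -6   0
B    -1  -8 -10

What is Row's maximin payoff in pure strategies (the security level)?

-6

Row minima: T → -6, B → -10.
The best of these is -6.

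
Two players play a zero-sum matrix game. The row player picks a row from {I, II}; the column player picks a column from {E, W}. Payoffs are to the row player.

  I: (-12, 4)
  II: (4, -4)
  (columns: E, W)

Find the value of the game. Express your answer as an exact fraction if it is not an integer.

-4/3

Row minima: I → -12, II → -4; maximin = -4.
Column maxima: E → 4, W → 4; minimax = 4.
-4 ≠ 4, so there is no saddle point; optimal play is mixed.
Let the row player play I with probability p. Expected payoff against E: (-12)p + 4(1−p) = −16p + 4; against W: 4p + (-4)(1−p) = 8p − 4.
Setting these equal: −16p + 4 = 8p − 4 ⇒ −24p = -8 ⇒ p = 1/3, and the value is (-16)·(1/3) + 4 = -4/3.
For the column player: with q = P(E), equating I's and II's payoffs gives −16q + 4 = 8q − 4 ⇒ q = 1/3.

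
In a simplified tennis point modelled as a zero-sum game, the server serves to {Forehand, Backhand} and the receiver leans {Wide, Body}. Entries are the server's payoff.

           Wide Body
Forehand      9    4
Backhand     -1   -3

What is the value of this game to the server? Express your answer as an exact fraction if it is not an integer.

Row minima: Forehand → 4, Backhand → -3; maximin = 4.
Column maxima: Wide → 9, Body → 4; minimax = 4.
Since maximin = minimax = 4, there is a saddle point and the value is 4.

4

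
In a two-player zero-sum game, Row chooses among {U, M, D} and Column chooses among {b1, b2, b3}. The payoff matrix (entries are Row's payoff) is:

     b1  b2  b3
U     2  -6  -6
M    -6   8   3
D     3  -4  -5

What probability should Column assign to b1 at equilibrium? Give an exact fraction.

Row minima: U → -6, M → -6, D → -5; maximin = -5.
Column maxima: b1 → 3, b2 → 8, b3 → 3; minimax = 3.
-5 ≠ 3, so there is no saddle point; optimal play is mixed.
U is strictly dominated by D, so Row never plays it.
With U eliminated, b2 is strictly dominated by b3 (it gives Row strictly more in every remaining row), so Column never plays it.
On the remaining 2×2 (M, D vs b1, b3):
Let Row play M with probability p. Expected payoff against b1: (-6)p + 3(1−p) = −9p + 3; against b3: 3p + (-5)(1−p) = 8p − 5.
Setting these equal: −9p + 3 = 8p − 5 ⇒ −17p = -8 ⇒ p = 8/17, and the value is (-9)·(8/17) + 3 = -21/17.
For Column: with q = P(b1), equating M's and D's payoffs gives −9q + 3 = 8q − 5 ⇒ q = 8/17.

8/17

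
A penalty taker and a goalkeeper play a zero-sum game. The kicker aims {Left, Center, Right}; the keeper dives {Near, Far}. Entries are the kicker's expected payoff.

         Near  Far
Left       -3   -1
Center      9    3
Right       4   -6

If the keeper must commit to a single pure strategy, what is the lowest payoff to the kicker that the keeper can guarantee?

Column maxima: Near → 9, Far → 3.
The smallest of these is 3.

3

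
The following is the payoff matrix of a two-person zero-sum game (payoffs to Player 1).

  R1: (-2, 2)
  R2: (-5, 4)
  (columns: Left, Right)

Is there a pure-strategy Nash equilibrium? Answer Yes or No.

Yes

Row minima: R1 → -2, R2 → -5; maximin = -2.
Column maxima: Left → -2, Right → 4; minimax = -2.
maximin = minimax = -2, so a saddle point exists.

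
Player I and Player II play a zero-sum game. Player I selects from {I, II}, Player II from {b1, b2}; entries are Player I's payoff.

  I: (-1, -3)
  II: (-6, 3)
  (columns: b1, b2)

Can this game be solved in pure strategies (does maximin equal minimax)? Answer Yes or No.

Row minima: I → -3, II → -6; maximin = -3.
Column maxima: b1 → -1, b2 → 3; minimax = -1.
-3 ≠ -1, so no pure-strategy equilibrium exists.

No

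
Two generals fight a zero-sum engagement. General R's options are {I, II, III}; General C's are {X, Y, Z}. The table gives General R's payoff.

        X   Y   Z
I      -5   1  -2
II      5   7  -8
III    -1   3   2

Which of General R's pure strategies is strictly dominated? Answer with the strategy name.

III gives a strictly higher payoff than I against every column: -1 > -5, 3 > 1, 2 > -2.
So I is strictly dominated and General R never plays it.

I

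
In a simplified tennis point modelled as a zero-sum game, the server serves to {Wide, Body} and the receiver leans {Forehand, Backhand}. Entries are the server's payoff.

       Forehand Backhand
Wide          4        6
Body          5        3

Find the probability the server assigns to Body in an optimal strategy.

Row minima: Wide → 4, Body → 3; maximin = 4.
Column maxima: Forehand → 5, Backhand → 6; minimax = 5.
4 ≠ 5, so there is no saddle point; optimal play is mixed.
Let the server play Wide with probability p. Expected payoff against Forehand: 4p + 5(1−p) = −p + 5; against Backhand: 6p + 3(1−p) = 3p + 3.
Setting these equal: −p + 5 = 3p + 3 ⇒ −4p = -2 ⇒ p = 1/2, and the value is (-1)·(1/2) + 5 = 9/2.
For the receiver: with q = P(Forehand), equating Wide's and Body's payoffs gives −2q + 6 = 2q + 3 ⇒ q = 3/4.

1/2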